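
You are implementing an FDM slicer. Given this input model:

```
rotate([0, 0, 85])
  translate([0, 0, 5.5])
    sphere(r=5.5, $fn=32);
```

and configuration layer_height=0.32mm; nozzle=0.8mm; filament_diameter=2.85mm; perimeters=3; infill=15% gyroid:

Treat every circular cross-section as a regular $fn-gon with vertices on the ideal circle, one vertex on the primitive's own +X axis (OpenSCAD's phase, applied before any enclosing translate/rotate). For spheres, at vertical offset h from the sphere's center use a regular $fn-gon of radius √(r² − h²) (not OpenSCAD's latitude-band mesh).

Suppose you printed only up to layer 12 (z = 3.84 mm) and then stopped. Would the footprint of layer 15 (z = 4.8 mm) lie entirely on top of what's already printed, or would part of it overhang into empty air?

part overhangs

Compare the two slices. At z = 3.84: the sphere: section is a regular 32-gon, circumradius = √(r²−h²) = √(5.5²−1.66²) = 5.244 (area = (32/2)·5.244²·sin(360°/32) = 85.82 mm²); (whole slice rotated 85° about Z — lengths, areas and connectivity unchanged). At z = 4.8: the r=5.5 sphere slices to a regular 32-gon of circumradius 5.455 (√(r²−h²) with h=0.7 from center) (area = (32/2)·5.455²·sin(360°/32) = 92.89 mm²); (rotated 85° about Z; rotation is an isometry so areas/perimeters/island counts are preserved). Checking containment: at z = 4.8 the cross-section extends beyond the z = 3.84 cross-section by about 7.07 mm².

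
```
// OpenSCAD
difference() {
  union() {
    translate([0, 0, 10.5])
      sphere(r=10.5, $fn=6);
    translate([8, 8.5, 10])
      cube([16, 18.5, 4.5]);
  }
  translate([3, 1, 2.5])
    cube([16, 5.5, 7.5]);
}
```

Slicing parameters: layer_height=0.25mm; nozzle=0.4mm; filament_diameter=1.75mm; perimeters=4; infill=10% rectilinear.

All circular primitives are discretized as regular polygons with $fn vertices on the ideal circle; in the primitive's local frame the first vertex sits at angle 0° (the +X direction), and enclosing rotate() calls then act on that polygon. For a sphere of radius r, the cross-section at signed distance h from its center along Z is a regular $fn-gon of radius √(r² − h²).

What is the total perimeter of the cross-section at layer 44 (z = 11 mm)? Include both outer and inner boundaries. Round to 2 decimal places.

131.93 mm

At z = 11 mm: the r=10.5 sphere contributes a regular 6-gon of circumradius √(10.5²−0.5²) = 10.488 (perimeter = 2·6·10.488·sin(180°/6) = 62.93 mm); the cube at (8, 8.5) (footprint 16×18.5) is included at this height (perimeter 69.00 mm); Taking the union: the 2 present regions are separate (no shared area or edge), so areas and boundary lengths simply add and each stays a separate island — boundary = 131.93 mm; the cube at (3, 1) is not intersected at this z (z outside [2.5, 10]); After the difference (first − rest): none of the subtracted shapes is present at this height, so the result so far is unchanged — boundary = 131.93 mm. Overall, the cross-section has 2 separate islands. Total boundary length (outer) = 131.93 mm.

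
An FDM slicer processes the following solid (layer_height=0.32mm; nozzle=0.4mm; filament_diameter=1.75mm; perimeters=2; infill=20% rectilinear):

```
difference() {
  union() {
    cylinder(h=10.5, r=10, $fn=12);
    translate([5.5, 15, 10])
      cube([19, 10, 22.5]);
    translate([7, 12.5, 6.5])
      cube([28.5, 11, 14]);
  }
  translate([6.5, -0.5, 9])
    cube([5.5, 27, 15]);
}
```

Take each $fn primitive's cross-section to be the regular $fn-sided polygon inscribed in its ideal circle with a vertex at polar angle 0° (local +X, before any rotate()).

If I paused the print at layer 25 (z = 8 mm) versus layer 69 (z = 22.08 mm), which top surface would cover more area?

layer 25 (z = 8 mm)

Layer 25 (z = 8): the r=10 cylinder contributes a regular 12-gon of circumradius 10 (area = (12/2)·10.000²·sin(360°/12) = 300.00 mm²); the cube at (5.5, 15) is absent (z outside [10, 32.5]); the 28.5×11 cube at (7, 12.5) contributes its full rectangle (area 313.50 mm²); Taking the union: the 2 present regions are separate (no shared area or edge), so areas and boundary lengths simply add and each stays a separate island — area = 613.50 mm²; the cube at (6.5, -0.5) does not reach this height (z outside [9, 24]); After the difference (first − rest): none of the subtracted shapes is present at this height, so that combined region is unchanged — area = 613.50 mm². So its area = 613.50 mm². Layer 69 (z = 22.08): the cylinder is not intersected at this z (z outside [0, 10.5]); the cube at (5.5, 15) is present — its section is the full 19×10 rectangle (area 190.00 mm²); the cube at (7, 12.5) is absent (z outside [6.5, 20.5]); Combining (union): only the 19×10 cube at (5.5, 15) is present, so the union is just that shape — area = 190.00 mm²; the cube at (6.5, -0.5) (footprint 5.5×27) is included at this height (area 148.50 mm²); Subtracting the remaining from the first: starting from the result so far (190.00 mm²), the 5.5×27 cube at (6.5, -0.5) partially overlaps it — only the 55.00 mm² overlap (of its 148.50 mm²) is removed, clipping the outline — area = 135.00 mm². So its area = 135.00 mm². Layer 25 is larger (613.50 vs 135.00 mm²).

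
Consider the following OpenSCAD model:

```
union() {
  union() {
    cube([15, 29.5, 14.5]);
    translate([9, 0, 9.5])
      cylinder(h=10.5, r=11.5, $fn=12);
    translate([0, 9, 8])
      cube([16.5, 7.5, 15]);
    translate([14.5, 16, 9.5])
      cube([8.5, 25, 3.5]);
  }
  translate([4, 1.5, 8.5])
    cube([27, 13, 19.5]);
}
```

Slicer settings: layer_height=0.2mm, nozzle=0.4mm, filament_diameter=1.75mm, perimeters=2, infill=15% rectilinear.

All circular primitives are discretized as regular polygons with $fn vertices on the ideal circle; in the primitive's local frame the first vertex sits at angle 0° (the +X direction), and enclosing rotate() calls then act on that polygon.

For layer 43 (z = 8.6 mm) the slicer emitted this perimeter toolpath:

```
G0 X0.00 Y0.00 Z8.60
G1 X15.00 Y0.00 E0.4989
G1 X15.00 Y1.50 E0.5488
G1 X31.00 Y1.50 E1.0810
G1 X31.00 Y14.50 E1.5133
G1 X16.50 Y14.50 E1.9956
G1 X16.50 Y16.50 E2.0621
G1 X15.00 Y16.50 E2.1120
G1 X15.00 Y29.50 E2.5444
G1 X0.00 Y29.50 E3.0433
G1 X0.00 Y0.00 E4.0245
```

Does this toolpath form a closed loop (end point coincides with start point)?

Start point (G0): (0.00, 0.00). End point (last G1): the path returns to the start — closed.

yes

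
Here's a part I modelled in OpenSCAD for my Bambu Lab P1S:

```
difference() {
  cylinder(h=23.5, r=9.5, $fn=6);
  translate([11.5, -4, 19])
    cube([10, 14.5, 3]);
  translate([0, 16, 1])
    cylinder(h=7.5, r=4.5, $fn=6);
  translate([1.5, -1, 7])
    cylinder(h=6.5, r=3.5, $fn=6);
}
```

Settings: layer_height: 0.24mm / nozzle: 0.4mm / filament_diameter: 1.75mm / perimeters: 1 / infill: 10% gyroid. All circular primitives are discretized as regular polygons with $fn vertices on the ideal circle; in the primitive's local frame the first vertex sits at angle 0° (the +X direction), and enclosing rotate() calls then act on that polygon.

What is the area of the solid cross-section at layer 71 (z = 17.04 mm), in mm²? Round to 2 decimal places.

234.48 mm²

At z = 17.04 mm: the r=9.5 cylinder gives a regular 6-gon of circumradius 9.5 (constant along its height) (area = (6/2)·9.500²·sin(360°/6) = 234.48 mm²); the cube at (11.5, -4) is absent (z outside [19, 22]); the cylinder at (0, 16) is absent (z outside [1, 8.5]); the cylinder at (1.5, -1) is not intersected at this z (z outside [7, 13.5]); Subtracting the remaining from the first: none of the subtracted shapes is present at this height, so the r=9.5 cylinder is unchanged — area = 234.48 mm². Overall, the cross-section is a single solid region. Net area = 234.48 mm².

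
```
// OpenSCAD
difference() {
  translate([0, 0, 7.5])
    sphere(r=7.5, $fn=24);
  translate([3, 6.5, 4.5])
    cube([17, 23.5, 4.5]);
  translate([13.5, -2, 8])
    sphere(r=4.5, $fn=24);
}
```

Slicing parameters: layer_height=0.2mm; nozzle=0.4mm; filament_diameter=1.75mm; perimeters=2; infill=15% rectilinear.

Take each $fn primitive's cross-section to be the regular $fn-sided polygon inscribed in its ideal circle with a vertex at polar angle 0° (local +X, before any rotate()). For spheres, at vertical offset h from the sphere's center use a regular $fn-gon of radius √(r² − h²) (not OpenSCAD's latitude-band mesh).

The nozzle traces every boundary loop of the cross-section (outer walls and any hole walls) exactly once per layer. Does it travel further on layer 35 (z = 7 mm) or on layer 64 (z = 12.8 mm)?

layer 35 (z = 7 mm)

Layer 35 (z = 7): the sphere: section is a regular 24-gon, circumradius = √(r²−h²) = √(7.5²−0.5²) = 7.483 (perimeter = 2·24·7.483·sin(180°/24) = 46.88 mm); the 17×23.5 cube at (3, 6.5) contributes its full rectangle (perimeter 81.00 mm); the r=4.5 sphere at (13.5, -2) contributes a regular 24-gon of circumradius √(4.5²−1²) = 4.387 (perimeter = 2·24·4.387·sin(180°/24) = 27.49 mm); Subtracting the remaining from the first: starting from the r=7.5 sphere, the 17×23.5 cube at (3, 6.5) partially overlaps it — only the 0.10 mm² overlap (of its 399.50 mm²) is removed, clipping the outline; the r=4.5 sphere at (13.5, -2) misses the remaining region (no effect) — boundary = 47.12 mm. So its perimeter = 47.12 mm. Layer 64 (z = 12.8): the r=7.5 sphere slices to a regular 24-gon of circumradius 5.307 (√(r²−h²) with h=5.3 from center) (perimeter = 2·24·5.307·sin(180°/24) = 33.25 mm); the cube at (3, 6.5) does not reach this height (z outside [4.5, 9]); the sphere at (13.5, -2) is not intersected at this z (|z−center|=4.800 > r=4.5); Subtracting the remaining from the first: none of the subtracted shapes is present at this height, so the r=7.5 sphere is unchanged — boundary = 33.25 mm. So its perimeter = 33.25 mm. Layer 35 is larger (47.12 vs 33.25 mm).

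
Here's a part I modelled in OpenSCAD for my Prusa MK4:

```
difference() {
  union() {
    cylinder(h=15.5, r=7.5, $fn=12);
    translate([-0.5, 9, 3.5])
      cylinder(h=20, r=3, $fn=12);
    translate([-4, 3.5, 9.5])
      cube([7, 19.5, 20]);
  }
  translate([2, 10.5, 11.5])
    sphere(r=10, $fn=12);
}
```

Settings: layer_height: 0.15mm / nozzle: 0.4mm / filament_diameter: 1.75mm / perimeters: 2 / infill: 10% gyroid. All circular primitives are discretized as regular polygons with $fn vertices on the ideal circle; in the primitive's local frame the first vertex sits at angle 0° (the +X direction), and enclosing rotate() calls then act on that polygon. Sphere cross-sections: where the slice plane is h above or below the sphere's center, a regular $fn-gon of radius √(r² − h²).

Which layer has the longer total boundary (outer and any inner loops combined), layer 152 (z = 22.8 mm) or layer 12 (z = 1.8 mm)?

Layer 152 (z = 22.8): the cylinder is not intersected at this z (z outside [0, 15.5]); the cylinder at (-0.5, 9): section is a regular 12-gon, circumradius r=3 (perimeter = 2·12·3.000·sin(180°/12) = 18.63 mm); the cube at (-4, 3.5) (footprint 7×19.5) is included at this height (perimeter 53.00 mm); Taking the union: the r=3 cylinder at (-0.5, 9) lies entirely inside the 7×19.5 cube at (-4, 3.5), so the union is just the 7×19.5 cube at (-4, 3.5) — boundary = 53.00 mm; the sphere at (2, 10.5) is absent (|z−center|=11.300 > r=10); After the difference (first − rest): none of the subtracted shapes is present at this height, so the result so far is unchanged — boundary = 53.00 mm. So its perimeter = 53.00 mm. Layer 12 (z = 1.8): the r=7.5 cylinder contributes a regular 12-gon of circumradius 7.5 (perimeter = 2·12·7.500·sin(180°/12) = 46.59 mm); the cylinder at (-0.5, 9) is not intersected at this z (z outside [3.5, 23.5]); the cube at (-4, 3.5) is absent (z outside [9.5, 29.5]); Taking the union: only the r=7.5 cylinder is present, so the union is just that shape — boundary = 46.59 mm; the r=10 sphere at (2, 10.5) slices to a regular 12-gon of circumradius 2.431 (√(r²−h²) with h=9.7 from center) (perimeter = 2·12·2.431·sin(180°/12) = 15.10 mm); Taking the first minus the rest: starting from that combined region, the r=10 sphere at (2, 10.5) misses the remaining region (no effect) — boundary = 46.59 mm. So its perimeter = 46.59 mm. Layer 152 is larger (53.00 vs 46.59 mm).

layer 152 (z = 22.8 mm)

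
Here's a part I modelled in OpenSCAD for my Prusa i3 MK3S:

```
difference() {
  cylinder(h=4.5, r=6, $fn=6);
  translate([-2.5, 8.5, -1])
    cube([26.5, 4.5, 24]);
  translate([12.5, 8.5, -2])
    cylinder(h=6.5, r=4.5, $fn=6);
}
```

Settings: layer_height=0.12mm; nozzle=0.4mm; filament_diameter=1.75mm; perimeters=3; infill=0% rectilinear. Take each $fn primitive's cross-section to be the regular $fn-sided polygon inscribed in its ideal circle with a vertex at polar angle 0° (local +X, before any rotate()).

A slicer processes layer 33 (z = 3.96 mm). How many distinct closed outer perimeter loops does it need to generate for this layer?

At z = 3.96 mm: the cylinder: section is a regular 6-gon, circumradius r=6; the cube at (-2.5, 8.5) (footprint 26.5×4.5) is included at this height; the r=4.5 cylinder at (12.5, 8.5) gives a regular 6-gon of circumradius 4.5 (constant along its height); Taking the first minus the rest: starting from the r=6 cylinder, the 26.5×4.5 cube at (-2.5, 8.5) misses the remaining region (no effect); the r=4.5 cylinder at (12.5, 8.5) misses the remaining region (no effect) — 1 connected region. The result has 1 disconnected region.

1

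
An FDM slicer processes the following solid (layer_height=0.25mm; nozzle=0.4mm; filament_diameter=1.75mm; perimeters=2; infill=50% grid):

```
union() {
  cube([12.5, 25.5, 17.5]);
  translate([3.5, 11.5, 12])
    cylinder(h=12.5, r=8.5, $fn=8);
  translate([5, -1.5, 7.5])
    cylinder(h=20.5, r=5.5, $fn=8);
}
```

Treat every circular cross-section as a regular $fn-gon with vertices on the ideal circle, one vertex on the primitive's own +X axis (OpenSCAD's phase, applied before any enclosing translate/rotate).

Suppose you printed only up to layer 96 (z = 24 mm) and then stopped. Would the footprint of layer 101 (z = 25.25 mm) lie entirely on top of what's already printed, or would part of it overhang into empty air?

Compare the two slices. At z = 24: the cube is absent (z outside [0, 17.5]); the cylinder at (3.5, 11.5): section is a regular 8-gon, circumradius r=8.5 (area = (8/2)·8.500²·sin(360°/8) = 204.35 mm²); the r=5.5 cylinder at (5, -1.5) contributes a regular 8-gon of circumradius 5.5 (area = (8/2)·5.500²·sin(360°/8) = 85.56 mm²); Combining (union): the regions partially overlap — summed areas 289.91 mm² minus the doubly-counted overlap 0.74 mm² gives 289.17 mm² — area = 289.17 mm². At z = 25.25: the cube is not intersected at this z (z outside [0, 17.5]); the cylinder at (3.5, 11.5) is absent (z outside [12, 24.5]); the r=5.5 cylinder at (5, -1.5) gives a regular 8-gon of circumradius 5.5 (constant along its height) (area = (8/2)·5.500²·sin(360°/8) = 85.56 mm²); Taking the union: only the r=5.5 cylinder at (5, -1.5) is present, so the union is just that shape — area = 85.56 mm². Checking containment: the cross-section at z = 25.25 is a subset of the cross-section at z = 24.

entirely on top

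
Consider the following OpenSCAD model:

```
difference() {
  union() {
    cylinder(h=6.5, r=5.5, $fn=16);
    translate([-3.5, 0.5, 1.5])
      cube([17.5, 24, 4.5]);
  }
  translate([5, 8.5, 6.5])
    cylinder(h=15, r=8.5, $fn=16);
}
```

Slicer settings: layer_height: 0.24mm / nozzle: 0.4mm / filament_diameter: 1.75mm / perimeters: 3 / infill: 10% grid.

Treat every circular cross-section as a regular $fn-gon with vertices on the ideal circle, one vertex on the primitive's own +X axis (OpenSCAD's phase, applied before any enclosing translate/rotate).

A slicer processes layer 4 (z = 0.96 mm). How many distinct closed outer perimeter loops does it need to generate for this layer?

1

At z = 0.96 mm: the r=5.5 cylinder contributes a regular 16-gon of circumradius 5.5; the cube at (-3.5, 0.5) is absent (z outside [1.5, 6]); Taking the union: only the r=5.5 cylinder is present, so the union is just that shape — 1 connected region; the cylinder at (5, 8.5) does not reach this height (z outside [6.5, 21.5]); After the difference (first − rest): none of the subtracted shapes is present at this height, so the result so far is unchanged — 1 connected region. The result has 1 disconnected region.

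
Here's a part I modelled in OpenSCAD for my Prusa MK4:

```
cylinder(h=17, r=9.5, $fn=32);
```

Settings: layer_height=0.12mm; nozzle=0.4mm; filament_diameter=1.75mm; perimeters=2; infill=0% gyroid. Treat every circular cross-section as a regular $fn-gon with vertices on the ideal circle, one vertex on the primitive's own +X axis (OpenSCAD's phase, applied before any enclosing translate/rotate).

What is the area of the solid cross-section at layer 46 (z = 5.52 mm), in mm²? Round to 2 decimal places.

281.71 mm²

At z = 5.52 mm: the r=9.5 cylinder contributes a regular 32-gon of circumradius 9.5 (area = (32/2)·9.500²·sin(360°/32) = 281.71 mm²). Overall, the cross-section is a single solid region. Net area = 281.71 mm².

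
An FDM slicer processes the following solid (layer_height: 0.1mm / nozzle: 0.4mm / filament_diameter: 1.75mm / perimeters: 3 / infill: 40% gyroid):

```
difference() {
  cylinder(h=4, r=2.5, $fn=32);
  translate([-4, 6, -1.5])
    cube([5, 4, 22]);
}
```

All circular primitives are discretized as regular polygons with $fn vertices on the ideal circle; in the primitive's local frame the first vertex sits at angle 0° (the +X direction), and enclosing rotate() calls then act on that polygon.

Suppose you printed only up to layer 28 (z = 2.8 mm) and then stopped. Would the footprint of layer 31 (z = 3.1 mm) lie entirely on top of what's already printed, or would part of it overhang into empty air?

entirely on top

Compare the two slices. At z = 2.8: the r=2.5 cylinder gives a regular 32-gon of circumradius 2.5 (constant along its height) (area = (32/2)·2.500²·sin(360°/32) = 19.51 mm²); the 5×4 cube at (-4, 6) contributes its full rectangle (area 20.00 mm²); After the difference (first − rest): starting from the r=2.5 cylinder (19.51 mm²), the 5×4 cube at (-4, 6) misses the remaining region (no effect) — area = 19.51 mm². At z = 3.1: the cylinder: section is a regular 32-gon, circumradius r=2.5 (area = (32/2)·2.500²·sin(360°/32) = 19.51 mm²); the 5×4 cube at (-4, 6) contributes its full rectangle (area 20.00 mm²); Subtracting the remaining from the first: starting from the r=2.5 cylinder (19.51 mm²), the 5×4 cube at (-4, 6) misses the remaining region (no effect) — area = 19.51 mm². Checking containment: the cross-section at z = 3.1 is a subset of the cross-section at z = 2.8.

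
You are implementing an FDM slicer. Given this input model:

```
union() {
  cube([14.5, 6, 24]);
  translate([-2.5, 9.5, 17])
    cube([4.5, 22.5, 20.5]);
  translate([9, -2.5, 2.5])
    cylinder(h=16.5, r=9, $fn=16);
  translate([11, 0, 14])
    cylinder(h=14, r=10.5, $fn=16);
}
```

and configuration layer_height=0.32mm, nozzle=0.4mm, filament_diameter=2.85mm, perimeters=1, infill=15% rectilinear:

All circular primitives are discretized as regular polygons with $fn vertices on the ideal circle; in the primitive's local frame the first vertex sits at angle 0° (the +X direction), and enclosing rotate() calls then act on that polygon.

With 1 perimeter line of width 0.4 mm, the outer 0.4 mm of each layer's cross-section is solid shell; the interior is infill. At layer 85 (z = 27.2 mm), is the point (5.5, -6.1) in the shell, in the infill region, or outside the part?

infill

At z = 27.2 mm: the cube is absent (z outside [0, 24]); the cube at (-2.5, 9.5) is present — its section is the full 4.5×22.5 rectangle; the cylinder at (9, -2.5) does not reach this height (z outside [2.5, 19]); the r=10.5 cylinder at (11, 0) gives a regular 16-gon of circumradius 10.5 (constant along its height); Merging all regions: the 2 present regions are separate (no shared area or edge), so areas and boundary lengths simply add and each stays a separate island — 2 connected regions. Overall, the cross-section has 2 separate islands. The nearest boundary edge runs (6.98, -9.70)→(3.58, -7.42); distance from the point to it = 2.17 mm. (Shell/infill is judged within the island containing the point — the largest one.) The point is inside the cross-section and 2.17 mm from the nearest boundary — more than the 0.4 mm shell width (1 × 0.4), so it's in the infill interior.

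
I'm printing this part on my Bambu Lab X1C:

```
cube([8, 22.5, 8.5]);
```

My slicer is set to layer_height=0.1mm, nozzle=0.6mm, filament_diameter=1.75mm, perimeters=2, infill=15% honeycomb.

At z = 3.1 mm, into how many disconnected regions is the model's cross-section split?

At z = 3.1 mm: the 8×22.5 cube contributes its full rectangle. The result has 1 disconnected region.

1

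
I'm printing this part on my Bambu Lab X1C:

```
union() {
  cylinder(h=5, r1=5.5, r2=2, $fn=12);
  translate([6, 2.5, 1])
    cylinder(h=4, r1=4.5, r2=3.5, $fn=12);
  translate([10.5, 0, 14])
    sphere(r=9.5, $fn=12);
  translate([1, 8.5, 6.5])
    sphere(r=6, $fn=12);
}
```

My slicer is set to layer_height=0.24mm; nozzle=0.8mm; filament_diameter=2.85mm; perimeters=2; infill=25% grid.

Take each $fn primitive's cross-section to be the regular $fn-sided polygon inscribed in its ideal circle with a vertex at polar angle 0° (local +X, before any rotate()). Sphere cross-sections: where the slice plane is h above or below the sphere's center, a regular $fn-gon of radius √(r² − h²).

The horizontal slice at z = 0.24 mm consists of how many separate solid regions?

At z = 0.24 mm: the cone contributes a regular 12-gon of circumradius 5.332 (interpolated between r1=5.5 and r2=2 at t=0.048); the cone at (6, 2.5) is not intersected at this z (z outside [1, 5]); the sphere at (10.5, 0) is absent (|z−center|=13.760 > r=9.5); the sphere at (1, 8.5) does not reach this height (|z−center|=6.260 > r=6); Taking the union: only the cone is present, so the union is just that shape — 1 connected region. The result has 1 disconnected region.

1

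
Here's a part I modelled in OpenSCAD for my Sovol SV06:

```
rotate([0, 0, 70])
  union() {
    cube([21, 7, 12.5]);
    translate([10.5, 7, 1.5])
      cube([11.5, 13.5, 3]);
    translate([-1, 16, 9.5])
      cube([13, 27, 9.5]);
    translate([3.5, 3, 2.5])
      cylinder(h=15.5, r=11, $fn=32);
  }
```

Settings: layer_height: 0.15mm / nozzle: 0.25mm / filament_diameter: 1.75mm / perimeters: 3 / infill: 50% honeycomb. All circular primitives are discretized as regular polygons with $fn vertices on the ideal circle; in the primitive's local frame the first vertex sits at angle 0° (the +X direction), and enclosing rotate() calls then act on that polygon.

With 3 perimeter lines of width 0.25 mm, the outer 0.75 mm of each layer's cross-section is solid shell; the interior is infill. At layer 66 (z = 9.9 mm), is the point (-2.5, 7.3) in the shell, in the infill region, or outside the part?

At z = 9.9 mm: the cube is present — its section is the full 21×7 rectangle; the cube at (10.5, 7) is absent (z outside [1.5, 4.5]); the cube at (-1, 16) is present — its section is the full 13×27 rectangle; the r=11 cylinder at (3.5, 3) gives a regular 32-gon of circumradius 11 (constant along its height); Taking the union: the regions partially overlap (shared area 99.84 mm²), so overlapping operands fuse into one piece — 2 connected regions; (rotated 70° about Z; rotation is an isometry so areas/perimeters/island counts are preserved). Overall, the cross-section has 2 separate islands. Undo the 70° rotation: the query point maps to (6.005, 4.846) in the un-rotated model frame. The nearest boundary edge runs (11.28, 10.78)→(12.65, 9.11); distance from the point to it = 7.84 mm. (Shell/infill is judged within the island containing the point — the largest one.) The point is inside the cross-section and 7.84 mm from the nearest boundary — more than the 0.75 mm shell width (3 × 0.25), so it's in the infill interior.

infill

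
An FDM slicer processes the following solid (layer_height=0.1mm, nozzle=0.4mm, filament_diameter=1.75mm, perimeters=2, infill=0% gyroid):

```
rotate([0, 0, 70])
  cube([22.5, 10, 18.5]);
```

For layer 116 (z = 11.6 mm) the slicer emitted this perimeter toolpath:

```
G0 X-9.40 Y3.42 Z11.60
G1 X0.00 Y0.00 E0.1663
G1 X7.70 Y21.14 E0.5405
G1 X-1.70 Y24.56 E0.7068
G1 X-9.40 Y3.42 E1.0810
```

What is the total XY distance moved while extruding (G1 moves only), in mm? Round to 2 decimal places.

Sum the Euclidean lengths of each G1 segment: total = 65.00 mm.

65.00 mm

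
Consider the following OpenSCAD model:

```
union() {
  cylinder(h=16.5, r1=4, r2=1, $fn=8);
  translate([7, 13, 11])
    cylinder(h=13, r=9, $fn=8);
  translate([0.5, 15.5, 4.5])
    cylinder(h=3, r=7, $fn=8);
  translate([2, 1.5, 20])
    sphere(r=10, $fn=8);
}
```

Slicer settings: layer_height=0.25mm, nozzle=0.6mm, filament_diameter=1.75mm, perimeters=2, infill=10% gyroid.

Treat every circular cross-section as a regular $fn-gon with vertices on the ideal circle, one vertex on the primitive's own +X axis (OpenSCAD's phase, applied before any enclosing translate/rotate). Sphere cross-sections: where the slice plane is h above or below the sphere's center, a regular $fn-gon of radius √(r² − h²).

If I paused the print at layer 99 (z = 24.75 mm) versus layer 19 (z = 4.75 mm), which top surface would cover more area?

layer 99 (z = 24.75 mm)

Layer 99 (z = 24.75): the cone does not reach this height (z outside [0, 16.5]); the cylinder at (7, 13) is absent (z outside [11, 24]); the cylinder at (0.5, 15.5) is not intersected at this z (z outside [4.5, 7.5]); the r=10 sphere at (2, 1.5) slices to a regular 8-gon of circumradius 8.800 (√(r²−h²) with h=4.75 from center) (area = (8/2)·8.800²·sin(360°/8) = 219.03 mm²); Taking the union: only the r=10 sphere at (2, 1.5) is present, so the union is just that shape — area = 219.03 mm². So its area = 219.03 mm². Layer 19 (z = 4.75): the cone (r1=4→r2=1) has section circumradius 3.136 here — a regular 8-gon (area = (8/2)·3.136²·sin(360°/8) = 27.82 mm²); the cylinder at (7, 13) is not intersected at this z (z outside [11, 24]); the cylinder at (0.5, 15.5): section is a regular 8-gon, circumradius r=7 (area = (8/2)·7.000²·sin(360°/8) = 138.59 mm²); the sphere at (2, 1.5) does not reach this height (|z−center|=15.250 > r=10); Merging all regions: the 2 present regions are separate (no shared area or edge), so areas and boundary lengths simply add and each stays a separate island — area = 166.42 mm². So its area = 166.42 mm². Layer 99 is larger (219.03 vs 166.42 mm²).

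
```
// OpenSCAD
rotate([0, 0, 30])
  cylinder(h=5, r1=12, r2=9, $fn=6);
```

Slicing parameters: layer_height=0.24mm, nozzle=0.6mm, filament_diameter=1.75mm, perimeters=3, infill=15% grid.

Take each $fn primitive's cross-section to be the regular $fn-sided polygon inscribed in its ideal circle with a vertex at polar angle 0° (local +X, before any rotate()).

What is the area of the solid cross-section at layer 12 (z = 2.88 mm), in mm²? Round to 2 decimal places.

274.13 mm²

At z = 2.88 mm: the cone: at t=0.576 of its height the radius interpolates to r₁+(r₂−r₁)t = 10.272, giving a regular 6-gon of that circumradius (area = (6/2)·10.272²·sin(360°/6) = 274.13 mm²); (whole slice rotated 30° about Z — lengths, areas and connectivity unchanged). Overall, the cross-section is a single solid region. Net area = 274.13 mm².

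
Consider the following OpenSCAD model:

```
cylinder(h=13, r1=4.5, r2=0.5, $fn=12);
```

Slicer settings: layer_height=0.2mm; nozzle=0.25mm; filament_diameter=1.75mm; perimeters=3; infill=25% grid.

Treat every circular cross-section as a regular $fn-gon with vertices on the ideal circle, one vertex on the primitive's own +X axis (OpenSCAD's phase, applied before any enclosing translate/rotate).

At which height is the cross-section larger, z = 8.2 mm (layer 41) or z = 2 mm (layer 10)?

Layer 41 (z = 8.2): the cone: at t=0.631 of its height the radius interpolates to r₁+(r₂−r₁)t = 1.977, giving a regular 12-gon of that circumradius (area = (12/2)·1.977²·sin(360°/12) = 11.72 mm²). So its area = 11.72 mm². Layer 10 (z = 2): the cone: at t=0.154 of its height the radius interpolates to r₁+(r₂−r₁)t = 3.885, giving a regular 12-gon of that circumradius (area = (12/2)·3.885²·sin(360°/12) = 45.27 mm²). So its area = 45.27 mm². Layer 10 is larger (45.27 vs 11.72 mm²).

layer 10 (z = 2 mm)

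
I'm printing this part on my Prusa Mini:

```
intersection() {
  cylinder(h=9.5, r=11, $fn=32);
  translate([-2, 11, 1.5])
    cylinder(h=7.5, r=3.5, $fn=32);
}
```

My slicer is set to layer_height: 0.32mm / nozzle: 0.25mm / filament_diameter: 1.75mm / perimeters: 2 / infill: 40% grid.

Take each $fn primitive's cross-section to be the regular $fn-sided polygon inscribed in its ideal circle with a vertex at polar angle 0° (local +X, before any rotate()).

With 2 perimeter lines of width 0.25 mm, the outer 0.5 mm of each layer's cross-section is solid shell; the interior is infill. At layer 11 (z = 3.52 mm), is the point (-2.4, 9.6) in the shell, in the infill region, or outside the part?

At z = 3.52 mm: the r=11 cylinder gives a regular 32-gon of circumradius 11 (constant along its height); the r=3.5 cylinder at (-2, 11) gives a regular 32-gon of circumradius 3.5 (constant along its height); After intersecting: the r=3.5 cylinder at (-2, 11) partially overlaps the r=11 cylinder; clipping to the common part keeps 16.34 mm² — 1 connected region. Overall, the cross-section is a single solid region. The nearest boundary edge runs (-4.21, 10.16)→(-2.15, 10.79); distance from the point to it = 1.06 mm. The point is inside the cross-section and 1.06 mm from the nearest boundary — more than the 0.5 mm shell width (2 × 0.25), so it's in the infill interior.

infill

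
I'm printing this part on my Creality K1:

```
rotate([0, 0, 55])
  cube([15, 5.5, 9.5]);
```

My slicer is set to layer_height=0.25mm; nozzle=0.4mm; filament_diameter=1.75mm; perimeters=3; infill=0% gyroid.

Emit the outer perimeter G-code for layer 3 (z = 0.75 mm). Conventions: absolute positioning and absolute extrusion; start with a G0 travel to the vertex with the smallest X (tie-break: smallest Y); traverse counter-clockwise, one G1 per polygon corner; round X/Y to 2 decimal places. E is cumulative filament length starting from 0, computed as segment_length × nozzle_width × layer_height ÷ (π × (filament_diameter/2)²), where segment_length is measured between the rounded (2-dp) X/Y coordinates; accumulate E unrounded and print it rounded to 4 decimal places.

G0 X-4.51 Y3.15 Z0.75
G1 X0.00 Y0.00 E0.2287
G1 X8.60 Y12.29 E0.8523
G1 X4.10 Y15.44 E1.0807
G1 X-4.51 Y3.15 E1.7046

At z = 0.75 mm: the cube (footprint 15×5.5) is included at this height; (rotated 55° about Z; rotation is an isometry so areas/perimeters/island counts are preserved). The outline is a single polygon with 4 vertices. Extrusion per mm of travel: 0.4 × 0.25 / (π × 0.875²) = 0.041575. Accumulating E over each segment gives final E = 1.7046.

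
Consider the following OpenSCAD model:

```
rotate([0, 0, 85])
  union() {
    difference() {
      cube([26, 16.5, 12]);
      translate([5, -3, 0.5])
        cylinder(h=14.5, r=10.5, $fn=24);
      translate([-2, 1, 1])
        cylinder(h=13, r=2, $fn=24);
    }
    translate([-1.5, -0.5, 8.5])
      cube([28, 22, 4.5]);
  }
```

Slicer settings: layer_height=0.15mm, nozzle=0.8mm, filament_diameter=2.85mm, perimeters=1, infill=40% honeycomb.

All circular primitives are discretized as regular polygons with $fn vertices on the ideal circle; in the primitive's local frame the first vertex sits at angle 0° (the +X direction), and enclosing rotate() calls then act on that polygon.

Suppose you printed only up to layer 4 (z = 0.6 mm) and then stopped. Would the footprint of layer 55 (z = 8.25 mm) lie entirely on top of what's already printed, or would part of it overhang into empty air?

entirely on top

Compare the two slices. At z = 0.6: the cube is present — its section is the full 26×16.5 rectangle (area 429.00 mm²); the r=10.5 cylinder at (5, -3) gives a regular 24-gon of circumradius 10.5 (constant along its height) (area = (24/2)·10.500²·sin(360°/24) = 342.42 mm²); the cylinder at (-2, 1) is absent (z outside [1, 14]); Subtracting the remaining from the first: starting from the 26×16.5 cube (429.00 mm²), the r=10.5 cylinder at (5, -3) partially overlaps it — only the 89.83 mm² overlap (of its 342.42 mm²) is removed, clipping the outline — area = 339.17 mm²; the cube at (-1.5, -0.5) is absent (z outside [8.5, 13]); Combining (union): only that combined region is present, so the union is just that shape — area = 339.17 mm²; (whole slice rotated 85° about Z — lengths, areas and connectivity unchanged). At z = 8.25: the 26×16.5 cube contributes its full rectangle (area 429.00 mm²); the cylinder at (5, -3): section is a regular 24-gon, circumradius r=10.5 (area = (24/2)·10.500²·sin(360°/24) = 342.42 mm²); the r=2 cylinder at (-2, 1) contributes a regular 24-gon of circumradius 2 (area = (24/2)·2.000²·sin(360°/24) = 12.42 mm²); Subtracting the remaining from the first: starting from the 26×16.5 cube (429.00 mm²), the r=10.5 cylinder at (5, -3) partially overlaps it — only the 89.83 mm² overlap (of its 342.42 mm²) is removed, clipping the outline; the r=2 cylinder at (-2, 1) misses the remaining region (no effect) — area = 339.17 mm²; the cube at (-1.5, -0.5) does not reach this height (z outside [8.5, 13]); Merging all regions: only that combined region is present, so the union is just that shape — area = 339.17 mm²; (rotated 85° about Z; rotation is an isometry so areas/perimeters/island counts are preserved). Checking containment: the cross-section at z = 8.25 is a subset of the cross-section at z = 0.6.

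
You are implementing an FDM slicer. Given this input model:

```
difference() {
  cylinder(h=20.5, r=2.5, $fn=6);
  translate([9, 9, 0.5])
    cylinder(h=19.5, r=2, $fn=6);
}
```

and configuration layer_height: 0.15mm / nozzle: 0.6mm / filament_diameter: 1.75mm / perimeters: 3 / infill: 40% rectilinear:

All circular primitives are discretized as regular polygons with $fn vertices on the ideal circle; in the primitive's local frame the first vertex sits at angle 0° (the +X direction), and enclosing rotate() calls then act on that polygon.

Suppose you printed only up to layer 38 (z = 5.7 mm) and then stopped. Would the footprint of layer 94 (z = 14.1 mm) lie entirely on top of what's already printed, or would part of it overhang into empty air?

Compare the two slices. At z = 5.7: the r=2.5 cylinder contributes a regular 6-gon of circumradius 2.5 (area = (6/2)·2.500²·sin(360°/6) = 16.24 mm²); the r=2 cylinder at (9, 9) gives a regular 6-gon of circumradius 2 (constant along its height) (area = (6/2)·2.000²·sin(360°/6) = 10.39 mm²); Subtracting the remaining from the first: starting from the r=2.5 cylinder (16.24 mm²), the r=2 cylinder at (9, 9) misses the remaining region (no effect) — area = 16.24 mm². At z = 14.1: the r=2.5 cylinder gives a regular 6-gon of circumradius 2.5 (constant along its height) (area = (6/2)·2.500²·sin(360°/6) = 16.24 mm²); the r=2 cylinder at (9, 9) gives a regular 6-gon of circumradius 2 (constant along its height) (area = (6/2)·2.000²·sin(360°/6) = 10.39 mm²); After the difference (first − rest): starting from the r=2.5 cylinder (16.24 mm²), the r=2 cylinder at (9, 9) misses the remaining region (no effect) — area = 16.24 mm². Checking containment: the cross-section at z = 14.1 is a subset of the cross-section at z = 5.7.

entirely on top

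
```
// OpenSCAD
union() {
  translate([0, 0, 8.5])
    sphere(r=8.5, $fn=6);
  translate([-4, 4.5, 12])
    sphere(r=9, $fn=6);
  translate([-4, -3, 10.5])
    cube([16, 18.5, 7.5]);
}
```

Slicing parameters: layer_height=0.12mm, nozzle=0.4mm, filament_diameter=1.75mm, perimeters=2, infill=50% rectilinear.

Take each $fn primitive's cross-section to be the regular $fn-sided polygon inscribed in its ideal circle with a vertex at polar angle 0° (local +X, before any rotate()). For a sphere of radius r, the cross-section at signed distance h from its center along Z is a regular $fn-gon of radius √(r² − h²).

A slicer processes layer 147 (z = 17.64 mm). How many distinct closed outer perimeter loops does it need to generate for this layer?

At z = 17.64 mm: the sphere is not intersected at this z (|z−center|=9.140 > r=8.5); the sphere at (-4, 4.5): section is a regular 6-gon, circumradius = √(r²−h²) = √(9²−5.64²) = 7.014; the 16×18.5 cube at (-4, -3) contributes its full rectangle; Taking the union: the regions partially overlap (shared area 63.90 mm²), so overlapping operands fuse into one piece — 1 connected region. The result has 1 disconnected region.

1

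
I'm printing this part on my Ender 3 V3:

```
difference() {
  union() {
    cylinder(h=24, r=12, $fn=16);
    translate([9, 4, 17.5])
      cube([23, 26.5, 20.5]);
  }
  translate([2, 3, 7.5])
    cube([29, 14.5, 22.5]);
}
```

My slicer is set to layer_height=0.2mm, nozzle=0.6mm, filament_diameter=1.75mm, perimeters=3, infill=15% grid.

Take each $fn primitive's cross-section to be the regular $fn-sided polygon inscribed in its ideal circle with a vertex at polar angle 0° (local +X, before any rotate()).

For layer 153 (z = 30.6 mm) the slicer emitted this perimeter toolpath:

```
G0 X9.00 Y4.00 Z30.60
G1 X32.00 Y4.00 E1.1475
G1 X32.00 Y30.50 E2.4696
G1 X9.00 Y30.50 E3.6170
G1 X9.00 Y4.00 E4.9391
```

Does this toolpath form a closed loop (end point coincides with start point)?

yes

Start point (G0): (9.00, 4.00). End point (last G1): the path returns to the start — closed.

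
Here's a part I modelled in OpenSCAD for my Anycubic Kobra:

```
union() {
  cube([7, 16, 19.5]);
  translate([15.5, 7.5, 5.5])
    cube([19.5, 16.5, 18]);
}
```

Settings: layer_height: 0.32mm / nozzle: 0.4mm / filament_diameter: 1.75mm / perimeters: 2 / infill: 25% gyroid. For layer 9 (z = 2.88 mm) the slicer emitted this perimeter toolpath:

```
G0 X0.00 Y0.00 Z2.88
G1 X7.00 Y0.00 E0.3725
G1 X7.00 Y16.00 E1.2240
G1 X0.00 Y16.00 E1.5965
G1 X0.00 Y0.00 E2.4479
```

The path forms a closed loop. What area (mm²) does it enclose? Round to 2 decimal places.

Apply the shoelace formula to the sequence of (X, Y) vertices; enclosed area = 112.00 mm².

112.00 mm²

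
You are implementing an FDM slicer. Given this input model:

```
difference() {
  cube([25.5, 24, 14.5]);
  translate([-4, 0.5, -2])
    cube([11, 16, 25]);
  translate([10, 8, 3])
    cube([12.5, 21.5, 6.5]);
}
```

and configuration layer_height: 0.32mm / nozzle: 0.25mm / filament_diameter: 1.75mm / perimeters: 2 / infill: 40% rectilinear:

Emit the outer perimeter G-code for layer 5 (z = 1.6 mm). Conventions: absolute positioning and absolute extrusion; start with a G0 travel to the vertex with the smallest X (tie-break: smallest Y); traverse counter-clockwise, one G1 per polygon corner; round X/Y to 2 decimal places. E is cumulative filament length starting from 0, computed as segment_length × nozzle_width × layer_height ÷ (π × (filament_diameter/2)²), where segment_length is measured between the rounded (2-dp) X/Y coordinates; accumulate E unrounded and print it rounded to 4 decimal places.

At z = 1.6 mm: the cube (footprint 25.5×24) is included at this height; the cube at (-4, 0.5) is present — its section is the full 11×16 rectangle; the cube at (10, 8) does not reach this height (z outside [3, 9.5]); Taking the first minus the rest: starting from the 25.5×24 cube, the 11×16 cube at (-4, 0.5) partially overlaps it — only the 112.00 mm² overlap (of its 176.00 mm²) is removed, clipping the outline — 1 connected region. The outline is a single polygon with 8 vertices. Extrusion per mm of travel: 0.25 × 0.32 / (π × 0.875²) = 0.033260. Accumulating E over each segment gives final E = 3.7584.

G0 X0.00 Y0.00 Z1.60
G1 X25.50 Y0.00 E0.8481
G1 X25.50 Y24.00 E1.6464
G1 X0.00 Y24.00 E2.4945
G1 X0.00 Y16.50 E2.7440
G1 X7.00 Y16.50 E2.9768
G1 X7.00 Y0.50 E3.5089
G1 X0.00 Y0.50 E3.7418
G1 X0.00 Y0.00 E3.7584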